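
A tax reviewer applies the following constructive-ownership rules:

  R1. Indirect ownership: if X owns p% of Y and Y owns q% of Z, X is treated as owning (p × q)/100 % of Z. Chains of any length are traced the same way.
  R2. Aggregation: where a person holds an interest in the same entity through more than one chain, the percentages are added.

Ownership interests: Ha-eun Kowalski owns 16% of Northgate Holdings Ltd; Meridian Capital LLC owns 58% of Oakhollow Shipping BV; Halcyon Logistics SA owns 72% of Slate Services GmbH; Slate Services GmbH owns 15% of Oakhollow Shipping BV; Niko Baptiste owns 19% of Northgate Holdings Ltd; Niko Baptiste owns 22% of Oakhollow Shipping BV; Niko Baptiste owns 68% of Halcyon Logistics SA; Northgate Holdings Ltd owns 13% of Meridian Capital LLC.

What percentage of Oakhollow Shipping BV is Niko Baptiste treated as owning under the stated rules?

30.7766%

Chain via Northgate Holdings Ltd → Meridian Capital LLC (R1): 19% × 13% × 58% = 1.4326% of Oakhollow Shipping BV.
Chain via Halcyon Logistics SA → Slate Services GmbH (R1): 68% × 72% × 15% = 7.344% of Oakhollow Shipping BV.
Direct interest in Oakhollow Shipping BV: 22%.
Aggregating (R2): 1.4326% + 7.344% + 22% = 30.7766%.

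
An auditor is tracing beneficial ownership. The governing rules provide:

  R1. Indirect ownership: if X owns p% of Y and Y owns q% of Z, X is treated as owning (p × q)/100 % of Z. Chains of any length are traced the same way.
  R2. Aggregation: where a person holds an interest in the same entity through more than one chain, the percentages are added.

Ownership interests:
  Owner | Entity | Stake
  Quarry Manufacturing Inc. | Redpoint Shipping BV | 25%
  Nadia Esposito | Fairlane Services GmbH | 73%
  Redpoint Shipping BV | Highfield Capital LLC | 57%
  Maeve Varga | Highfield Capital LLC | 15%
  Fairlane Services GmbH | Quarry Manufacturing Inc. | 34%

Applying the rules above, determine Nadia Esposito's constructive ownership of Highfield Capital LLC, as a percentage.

Chain via Fairlane Services GmbH → Quarry Manufacturing Inc. → Redpoint Shipping BV (R1): 73% × 34% × 25% × 57% = 3.53685% of Highfield Capital LLC.

3.53685%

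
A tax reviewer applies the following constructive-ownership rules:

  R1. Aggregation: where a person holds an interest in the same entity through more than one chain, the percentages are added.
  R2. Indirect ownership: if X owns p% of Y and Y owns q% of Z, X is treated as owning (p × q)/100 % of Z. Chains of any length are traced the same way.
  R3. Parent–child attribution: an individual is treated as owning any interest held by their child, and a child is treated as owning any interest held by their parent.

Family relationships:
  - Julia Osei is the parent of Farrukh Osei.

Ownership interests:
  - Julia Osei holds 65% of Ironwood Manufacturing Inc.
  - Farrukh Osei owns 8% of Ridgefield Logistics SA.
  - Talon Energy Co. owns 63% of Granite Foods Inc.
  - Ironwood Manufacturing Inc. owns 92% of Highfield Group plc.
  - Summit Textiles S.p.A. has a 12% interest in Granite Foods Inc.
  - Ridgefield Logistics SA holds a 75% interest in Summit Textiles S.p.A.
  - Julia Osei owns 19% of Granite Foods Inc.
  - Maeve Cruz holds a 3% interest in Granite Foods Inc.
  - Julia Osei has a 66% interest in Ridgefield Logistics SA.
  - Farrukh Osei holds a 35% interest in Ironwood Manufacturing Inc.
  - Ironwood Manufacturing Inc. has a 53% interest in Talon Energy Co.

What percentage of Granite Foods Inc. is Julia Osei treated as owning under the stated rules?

59.05%

By parent–child attribution (R3), Julia Osei is treated as also owning Farrukh Osei's interest in Ironwood Manufacturing Inc, giving 65% + 35% = 100%.
By parent–child attribution (R3), Julia Osei is treated as also owning Farrukh Osei's interest in Ridgefield Logistics SA, giving 66% + 8% = 74%.
Chain via Ironwood Manufacturing Inc. → Talon Energy Co. (R2): 100% × 53% × 63% = 33.39% of Granite Foods Inc.
Chain via Ridgefield Logistics SA → Summit Textiles S.p.A. (R2): 74% × 75% × 12% = 6.66% of Granite Foods Inc.
Direct interest in Granite Foods Inc: 19%.
Aggregating (R1): 33.39% + 6.66% + 19% = 59.05%.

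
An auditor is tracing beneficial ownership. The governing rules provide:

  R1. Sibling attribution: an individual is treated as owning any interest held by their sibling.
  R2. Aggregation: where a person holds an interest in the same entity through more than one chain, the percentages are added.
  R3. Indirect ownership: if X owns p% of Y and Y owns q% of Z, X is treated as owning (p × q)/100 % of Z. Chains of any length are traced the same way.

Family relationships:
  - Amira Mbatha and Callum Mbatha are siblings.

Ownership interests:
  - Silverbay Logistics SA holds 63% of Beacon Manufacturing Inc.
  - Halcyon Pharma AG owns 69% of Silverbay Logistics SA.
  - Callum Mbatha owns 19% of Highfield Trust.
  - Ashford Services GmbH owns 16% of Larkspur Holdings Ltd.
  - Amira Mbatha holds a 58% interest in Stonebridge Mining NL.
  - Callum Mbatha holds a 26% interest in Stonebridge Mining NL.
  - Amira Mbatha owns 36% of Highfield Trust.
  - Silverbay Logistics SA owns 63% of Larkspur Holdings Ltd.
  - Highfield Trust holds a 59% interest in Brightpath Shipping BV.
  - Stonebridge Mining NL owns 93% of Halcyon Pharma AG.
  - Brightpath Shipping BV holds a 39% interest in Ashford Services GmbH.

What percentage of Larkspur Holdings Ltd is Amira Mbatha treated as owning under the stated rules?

By sibling attribution (R1), Amira Mbatha is treated as also owning Callum Mbatha's interest in Highfield Trust, giving 36% + 19% = 55%.
By sibling attribution (R1), Amira Mbatha is treated as also owning Callum Mbatha's interest in Stonebridge Mining NL, giving 58% + 26% = 84%.
Chain via Highfield Trust → Brightpath Shipping BV → Ashford Services GmbH (R3): 55% × 59% × 39% × 16% = 2.02488% of Larkspur Holdings Ltd.
Chain via Stonebridge Mining NL → Halcyon Pharma AG → Silverbay Logistics SA (R3): 84% × 93% × 69% × 63% = 33.958764% of Larkspur Holdings Ltd.
Aggregating (R2): 2.02488% + 33.958764% = 35.983644%.

35.983644%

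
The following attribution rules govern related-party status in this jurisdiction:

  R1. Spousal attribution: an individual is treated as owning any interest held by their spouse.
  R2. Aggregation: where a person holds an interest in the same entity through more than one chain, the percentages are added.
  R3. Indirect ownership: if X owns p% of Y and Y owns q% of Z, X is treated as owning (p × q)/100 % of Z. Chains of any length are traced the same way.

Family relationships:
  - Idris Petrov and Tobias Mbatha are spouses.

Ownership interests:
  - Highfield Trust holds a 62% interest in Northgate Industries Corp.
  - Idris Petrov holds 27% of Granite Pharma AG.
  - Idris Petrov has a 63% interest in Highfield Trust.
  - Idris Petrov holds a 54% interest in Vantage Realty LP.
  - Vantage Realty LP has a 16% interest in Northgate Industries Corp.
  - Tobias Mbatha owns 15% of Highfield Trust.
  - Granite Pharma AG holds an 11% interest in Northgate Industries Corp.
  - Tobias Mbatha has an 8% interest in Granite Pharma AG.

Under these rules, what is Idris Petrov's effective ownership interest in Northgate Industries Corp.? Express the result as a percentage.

By spousal attribution (R1), Idris Petrov is treated as also owning Tobias Mbatha's interest in Highfield Trust, giving 63% + 15% = 78%.
By spousal attribution (R1), Idris Petrov is treated as also owning Tobias Mbatha's interest in Granite Pharma AG, giving 27% + 8% = 35%.
Chain via Highfield Trust (R3): 78% × 62% = 48.36% of Northgate Industries Corp.
Chain via Granite Pharma AG (R3): 35% × 11% = 3.85% of Northgate Industries Corp.
Chain via Vantage Realty LP (R3): 54% × 16% = 8.64% of Northgate Industries Corp.
Aggregating (R2): 48.36% + 3.85% + 8.64% = 60.85%.

60.85%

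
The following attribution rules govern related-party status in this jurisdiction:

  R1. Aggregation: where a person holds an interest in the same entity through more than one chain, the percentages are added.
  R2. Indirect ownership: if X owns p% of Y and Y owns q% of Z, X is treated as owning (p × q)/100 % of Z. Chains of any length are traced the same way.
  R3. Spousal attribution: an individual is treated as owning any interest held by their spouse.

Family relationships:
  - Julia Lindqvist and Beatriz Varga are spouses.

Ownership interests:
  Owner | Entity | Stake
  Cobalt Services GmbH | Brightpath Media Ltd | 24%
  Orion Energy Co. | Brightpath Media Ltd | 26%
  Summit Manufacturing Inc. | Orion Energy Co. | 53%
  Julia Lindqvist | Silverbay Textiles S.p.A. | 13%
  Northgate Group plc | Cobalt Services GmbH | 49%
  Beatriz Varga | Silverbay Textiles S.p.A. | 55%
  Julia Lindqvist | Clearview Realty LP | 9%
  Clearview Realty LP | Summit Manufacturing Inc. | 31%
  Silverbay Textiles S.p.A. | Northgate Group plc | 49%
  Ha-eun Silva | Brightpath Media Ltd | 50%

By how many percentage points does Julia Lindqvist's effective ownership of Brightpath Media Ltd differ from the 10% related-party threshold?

By spousal attribution (R3), Julia Lindqvist is treated as also owning Beatriz Varga's interest in Silverbay Textiles S.p.A, giving 13% + 55% = 68%.
Chain via Silverbay Textiles S.p.A. → Northgate Group plc → Cobalt Services GmbH (R2): 68% × 49% × 49% × 24% = 3.918432% of Brightpath Media Ltd.
Chain via Clearview Realty LP → Summit Manufacturing Inc. → Orion Energy Co. (R2): 9% × 31% × 53% × 26% = 0.384462% of Brightpath Media Ltd.
Aggregating (R1): 3.918432% + 0.384462% = 4.302894%.
4.302894% falls short of the 10% threshold by 5.697106 percentage points.

5.697106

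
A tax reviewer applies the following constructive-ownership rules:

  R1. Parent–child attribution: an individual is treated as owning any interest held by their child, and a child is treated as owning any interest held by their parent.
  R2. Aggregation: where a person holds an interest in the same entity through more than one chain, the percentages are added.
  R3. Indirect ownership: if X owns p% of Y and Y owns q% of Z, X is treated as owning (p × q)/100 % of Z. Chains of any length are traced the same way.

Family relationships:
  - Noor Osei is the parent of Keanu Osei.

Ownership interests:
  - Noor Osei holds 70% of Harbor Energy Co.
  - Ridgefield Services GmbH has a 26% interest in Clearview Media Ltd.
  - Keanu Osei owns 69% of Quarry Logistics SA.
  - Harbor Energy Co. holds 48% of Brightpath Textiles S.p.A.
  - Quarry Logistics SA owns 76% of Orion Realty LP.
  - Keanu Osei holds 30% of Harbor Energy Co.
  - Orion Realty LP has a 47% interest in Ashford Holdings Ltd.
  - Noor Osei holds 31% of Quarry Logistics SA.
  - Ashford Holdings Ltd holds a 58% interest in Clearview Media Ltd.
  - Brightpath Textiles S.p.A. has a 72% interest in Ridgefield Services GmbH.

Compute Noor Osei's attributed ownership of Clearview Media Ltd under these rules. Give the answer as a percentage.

By parent–child attribution (R1), Noor Osei is treated as also owning Keanu Osei's interest in Quarry Logistics SA, giving 31% + 69% = 100%.
By parent–child attribution (R1), Noor Osei is treated as also owning Keanu Osei's interest in Harbor Energy Co, giving 70% + 30% = 100%.
Chain via Quarry Logistics SA → Orion Realty LP → Ashford Holdings Ltd (R3): 100% × 76% × 47% × 58% = 20.7176% of Clearview Media Ltd.
Chain via Harbor Energy Co. → Brightpath Textiles S.p.A. → Ridgefield Services GmbH (R3): 100% × 48% × 72% × 26% = 8.9856% of Clearview Media Ltd.
Aggregating (R2): 20.7176% + 8.9856% = 29.7032%.

29.7032%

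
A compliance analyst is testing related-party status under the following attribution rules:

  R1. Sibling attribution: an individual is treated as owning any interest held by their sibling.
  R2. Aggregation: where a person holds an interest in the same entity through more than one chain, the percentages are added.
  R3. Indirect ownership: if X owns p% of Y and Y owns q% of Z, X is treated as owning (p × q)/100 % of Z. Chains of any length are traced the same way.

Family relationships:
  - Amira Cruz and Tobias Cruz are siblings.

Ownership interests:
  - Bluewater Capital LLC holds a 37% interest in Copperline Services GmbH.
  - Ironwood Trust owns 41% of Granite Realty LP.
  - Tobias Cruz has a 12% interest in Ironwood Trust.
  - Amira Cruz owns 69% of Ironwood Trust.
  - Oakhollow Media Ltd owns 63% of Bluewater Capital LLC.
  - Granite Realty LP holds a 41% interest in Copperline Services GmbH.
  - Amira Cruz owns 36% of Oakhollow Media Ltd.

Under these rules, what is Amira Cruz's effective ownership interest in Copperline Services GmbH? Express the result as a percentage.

By sibling attribution (R1), Amira Cruz is treated as also owning Tobias Cruz's interest in Ironwood Trust, giving 69% + 12% = 81%.
Chain via Oakhollow Media Ltd → Bluewater Capital LLC (R3): 36% × 63% × 37% = 8.3916% of Copperline Services GmbH.
Chain via Ironwood Trust → Granite Realty LP (R3): 81% × 41% × 41% = 13.6161% of Copperline Services GmbH.
Aggregating (R2): 8.3916% + 13.6161% = 22.0077%.

22.0077%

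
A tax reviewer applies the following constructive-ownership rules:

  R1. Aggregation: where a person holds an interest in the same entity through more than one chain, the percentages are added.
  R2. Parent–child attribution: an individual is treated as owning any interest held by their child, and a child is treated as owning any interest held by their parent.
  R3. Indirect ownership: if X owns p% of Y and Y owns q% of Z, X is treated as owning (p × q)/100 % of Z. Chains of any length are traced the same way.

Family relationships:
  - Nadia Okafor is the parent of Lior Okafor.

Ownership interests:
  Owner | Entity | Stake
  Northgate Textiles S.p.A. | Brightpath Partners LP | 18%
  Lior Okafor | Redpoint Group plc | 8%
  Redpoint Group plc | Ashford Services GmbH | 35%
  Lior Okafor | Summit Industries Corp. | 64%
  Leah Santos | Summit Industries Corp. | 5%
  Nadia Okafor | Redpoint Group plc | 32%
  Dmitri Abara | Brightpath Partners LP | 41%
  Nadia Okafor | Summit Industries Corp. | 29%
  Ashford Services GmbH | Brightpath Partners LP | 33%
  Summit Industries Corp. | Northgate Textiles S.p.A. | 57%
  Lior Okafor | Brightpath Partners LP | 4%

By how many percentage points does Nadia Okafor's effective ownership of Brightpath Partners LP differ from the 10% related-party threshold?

By parent–child attribution (R2), Nadia Okafor is treated as also owning Lior Okafor's interest in Redpoint Group plc, giving 32% + 8% = 40%.
By parent–child attribution (R2), Nadia Okafor is treated as also owning Lior Okafor's interest in Summit Industries Corp, giving 29% + 64% = 93%.
By parent–child attribution (R2), Nadia Okafor is treated as owning Lior Okafor's 4% interest in Brightpath Partners LP.
Chain via Redpoint Group plc → Ashford Services GmbH (R3): 40% × 35% × 33% = 4.62% of Brightpath Partners LP.
Chain via Summit Industries Corp. → Northgate Textiles S.p.A. (R3): 93% × 57% × 18% = 9.5418% of Brightpath Partners LP.
Direct interest in Brightpath Partners LP: 4%.
Aggregating (R1): 4.62% + 9.5418% + 4% = 18.1618%.
18.1618% exceeds the 10% threshold by 8.1618 percentage points.

8.1618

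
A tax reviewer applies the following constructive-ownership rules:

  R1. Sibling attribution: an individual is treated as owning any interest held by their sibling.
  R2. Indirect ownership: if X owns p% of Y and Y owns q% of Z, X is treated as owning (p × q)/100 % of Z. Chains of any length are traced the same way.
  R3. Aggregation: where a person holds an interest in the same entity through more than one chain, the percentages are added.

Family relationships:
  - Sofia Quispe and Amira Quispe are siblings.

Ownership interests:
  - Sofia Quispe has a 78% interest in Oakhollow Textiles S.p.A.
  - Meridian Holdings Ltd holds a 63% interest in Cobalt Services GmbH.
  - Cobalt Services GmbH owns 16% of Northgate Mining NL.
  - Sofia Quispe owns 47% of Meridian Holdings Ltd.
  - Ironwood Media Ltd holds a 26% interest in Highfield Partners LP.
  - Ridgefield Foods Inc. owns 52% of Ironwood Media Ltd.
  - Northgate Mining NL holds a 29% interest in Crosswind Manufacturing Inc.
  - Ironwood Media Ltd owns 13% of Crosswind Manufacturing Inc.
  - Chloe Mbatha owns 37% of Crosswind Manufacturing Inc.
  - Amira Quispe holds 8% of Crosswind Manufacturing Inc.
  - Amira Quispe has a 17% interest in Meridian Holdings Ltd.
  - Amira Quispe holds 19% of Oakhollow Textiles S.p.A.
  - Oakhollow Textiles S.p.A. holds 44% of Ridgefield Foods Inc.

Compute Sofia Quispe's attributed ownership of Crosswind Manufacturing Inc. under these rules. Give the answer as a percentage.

12.756016%

By sibling attribution (R1), Sofia Quispe is treated as also owning Amira Quispe's interest in Oakhollow Textiles S.p.A, giving 78% + 19% = 97%.
By sibling attribution (R1), Sofia Quispe is treated as also owning Amira Quispe's interest in Meridian Holdings Ltd, giving 47% + 17% = 64%.
By sibling attribution (R1), Sofia Quispe is treated as owning Amira Quispe's 8% interest in Crosswind Manufacturing Inc.
Chain via Oakhollow Textiles S.p.A. → Ridgefield Foods Inc. → Ironwood Media Ltd (R2): 97% × 44% × 52% × 13% = 2.885168% of Crosswind Manufacturing Inc.
Chain via Meridian Holdings Ltd → Cobalt Services GmbH → Northgate Mining NL (R2): 64% × 63% × 16% × 29% = 1.870848% of Crosswind Manufacturing Inc.
Direct interest in Crosswind Manufacturing Inc: 8%.
Aggregating (R3): 2.885168% + 1.870848% + 8% = 12.756016%.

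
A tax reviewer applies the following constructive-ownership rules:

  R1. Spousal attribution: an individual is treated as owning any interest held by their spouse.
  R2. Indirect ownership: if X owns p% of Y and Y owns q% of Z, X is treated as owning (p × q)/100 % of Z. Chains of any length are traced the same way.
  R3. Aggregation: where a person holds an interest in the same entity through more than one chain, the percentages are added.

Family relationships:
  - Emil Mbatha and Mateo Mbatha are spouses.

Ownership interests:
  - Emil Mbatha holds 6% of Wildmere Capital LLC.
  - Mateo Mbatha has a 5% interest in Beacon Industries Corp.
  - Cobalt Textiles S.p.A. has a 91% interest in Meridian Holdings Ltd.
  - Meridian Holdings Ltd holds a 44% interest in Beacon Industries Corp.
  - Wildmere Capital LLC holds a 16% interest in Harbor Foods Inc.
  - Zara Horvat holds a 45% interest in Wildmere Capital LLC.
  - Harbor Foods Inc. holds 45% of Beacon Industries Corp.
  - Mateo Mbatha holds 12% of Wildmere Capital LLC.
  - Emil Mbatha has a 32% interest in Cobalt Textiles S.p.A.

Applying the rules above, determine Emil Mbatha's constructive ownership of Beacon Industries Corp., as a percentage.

19.1088%

By spousal attribution (R1), Emil Mbatha is treated as also owning Mateo Mbatha's interest in Wildmere Capital LLC, giving 6% + 12% = 18%.
By spousal attribution (R1), Emil Mbatha is treated as owning Mateo Mbatha's 5% interest in Beacon Industries Corp.
Chain via Cobalt Textiles S.p.A. → Meridian Holdings Ltd (R2): 32% × 91% × 44% = 12.8128% of Beacon Industries Corp.
Chain via Wildmere Capital LLC → Harbor Foods Inc. (R2): 18% × 16% × 45% = 1.296% of Beacon Industries Corp.
Direct interest in Beacon Industries Corp: 5%.
Aggregating (R3): 12.8128% + 1.296% + 5% = 19.1088%.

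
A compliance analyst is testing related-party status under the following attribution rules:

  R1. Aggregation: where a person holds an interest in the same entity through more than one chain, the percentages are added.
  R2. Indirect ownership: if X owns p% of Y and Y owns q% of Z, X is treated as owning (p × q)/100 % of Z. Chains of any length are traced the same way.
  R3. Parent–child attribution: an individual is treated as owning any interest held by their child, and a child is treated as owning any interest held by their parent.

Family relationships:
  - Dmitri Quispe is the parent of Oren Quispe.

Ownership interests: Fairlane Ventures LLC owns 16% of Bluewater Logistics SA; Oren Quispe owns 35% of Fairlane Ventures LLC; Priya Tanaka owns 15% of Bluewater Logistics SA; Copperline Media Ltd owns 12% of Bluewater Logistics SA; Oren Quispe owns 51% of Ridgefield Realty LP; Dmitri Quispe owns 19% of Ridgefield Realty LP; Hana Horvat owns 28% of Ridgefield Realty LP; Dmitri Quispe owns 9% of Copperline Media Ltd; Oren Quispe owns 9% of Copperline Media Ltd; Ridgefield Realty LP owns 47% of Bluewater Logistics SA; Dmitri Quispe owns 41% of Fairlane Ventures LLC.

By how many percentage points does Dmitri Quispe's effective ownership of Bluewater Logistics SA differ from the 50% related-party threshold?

By parent–child attribution (R3), Dmitri Quispe is treated as also owning Oren Quispe's interest in Ridgefield Realty LP, giving 19% + 51% = 70%.
By parent–child attribution (R3), Dmitri Quispe is treated as also owning Oren Quispe's interest in Fairlane Ventures LLC, giving 41% + 35% = 76%.
By parent–child attribution (R3), Dmitri Quispe is treated as also owning Oren Quispe's interest in Copperline Media Ltd, giving 9% + 9% = 18%.
Chain via Ridgefield Realty LP (R2): 70% × 47% = 32.9% of Bluewater Logistics SA.
Chain via Fairlane Ventures LLC (R2): 76% × 16% = 12.16% of Bluewater Logistics SA.
Chain via Copperline Media Ltd (R2): 18% × 12% = 2.16% of Bluewater Logistics SA.
Aggregating (R1): 32.9% + 12.16% + 2.16% = 47.22%.
47.22% falls short of the 50% threshold by 2.78 percentage points.

2.78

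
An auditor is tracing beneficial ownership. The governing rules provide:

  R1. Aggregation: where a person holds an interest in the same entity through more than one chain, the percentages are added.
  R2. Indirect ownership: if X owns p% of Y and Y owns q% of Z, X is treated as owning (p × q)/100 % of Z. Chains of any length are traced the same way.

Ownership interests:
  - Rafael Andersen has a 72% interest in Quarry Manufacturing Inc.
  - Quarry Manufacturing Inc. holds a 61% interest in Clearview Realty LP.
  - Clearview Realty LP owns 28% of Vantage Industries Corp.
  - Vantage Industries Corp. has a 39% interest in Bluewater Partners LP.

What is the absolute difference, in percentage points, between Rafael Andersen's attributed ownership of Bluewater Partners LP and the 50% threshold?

Chain via Quarry Manufacturing Inc. → Clearview Realty LP → Vantage Industries Corp. (R2): 72% × 61% × 28% × 39% = 4.796064% of Bluewater Partners LP.
4.796064% falls short of the 50% threshold by 45.203936 percentage points.

45.203936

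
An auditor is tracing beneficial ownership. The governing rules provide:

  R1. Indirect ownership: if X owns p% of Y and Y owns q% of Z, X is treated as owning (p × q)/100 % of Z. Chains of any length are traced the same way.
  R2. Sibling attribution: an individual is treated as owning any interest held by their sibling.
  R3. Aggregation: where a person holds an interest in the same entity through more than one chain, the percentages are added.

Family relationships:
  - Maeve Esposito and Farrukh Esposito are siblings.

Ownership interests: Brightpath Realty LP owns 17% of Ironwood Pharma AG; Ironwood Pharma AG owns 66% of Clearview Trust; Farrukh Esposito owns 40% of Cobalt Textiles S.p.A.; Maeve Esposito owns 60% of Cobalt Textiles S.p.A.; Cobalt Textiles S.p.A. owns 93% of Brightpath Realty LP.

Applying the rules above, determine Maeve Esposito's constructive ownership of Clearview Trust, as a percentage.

By sibling attribution (R2), Maeve Esposito is treated as also owning Farrukh Esposito's interest in Cobalt Textiles S.p.A, giving 60% + 40% = 100%.
Chain via Cobalt Textiles S.p.A. → Brightpath Realty LP → Ironwood Pharma AG (R1): 100% × 93% × 17% × 66% = 10.4346% of Clearview Trust.

10.4346%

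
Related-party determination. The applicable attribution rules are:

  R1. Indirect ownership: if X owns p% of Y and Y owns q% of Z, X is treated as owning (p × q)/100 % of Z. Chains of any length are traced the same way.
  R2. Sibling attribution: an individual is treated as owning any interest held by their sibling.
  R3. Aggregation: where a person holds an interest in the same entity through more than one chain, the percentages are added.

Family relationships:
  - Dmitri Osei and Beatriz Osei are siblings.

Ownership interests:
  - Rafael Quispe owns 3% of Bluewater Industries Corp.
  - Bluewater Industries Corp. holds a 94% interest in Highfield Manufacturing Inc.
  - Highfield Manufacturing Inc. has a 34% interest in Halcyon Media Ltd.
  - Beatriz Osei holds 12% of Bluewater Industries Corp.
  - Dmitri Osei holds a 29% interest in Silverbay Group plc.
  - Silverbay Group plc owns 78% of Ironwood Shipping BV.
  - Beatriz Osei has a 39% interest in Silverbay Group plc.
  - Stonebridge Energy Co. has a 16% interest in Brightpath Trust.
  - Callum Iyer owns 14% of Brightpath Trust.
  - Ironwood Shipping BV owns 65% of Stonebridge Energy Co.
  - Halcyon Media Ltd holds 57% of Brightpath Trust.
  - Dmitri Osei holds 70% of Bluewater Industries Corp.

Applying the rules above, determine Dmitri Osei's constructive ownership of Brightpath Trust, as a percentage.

By sibling attribution (R2), Dmitri Osei is treated as also owning Beatriz Osei's interest in Silverbay Group plc, giving 29% + 39% = 68%.
By sibling attribution (R2), Dmitri Osei is treated as also owning Beatriz Osei's interest in Bluewater Industries Corp, giving 70% + 12% = 82%.
Chain via Silverbay Group plc → Ironwood Shipping BV → Stonebridge Energy Co. (R1): 68% × 78% × 65% × 16% = 5.51616% of Brightpath Trust.
Chain via Bluewater Industries Corp. → Highfield Manufacturing Inc. → Halcyon Media Ltd (R1): 82% × 94% × 34% × 57% = 14.938104% of Brightpath Trust.
Aggregating (R3): 5.51616% + 14.938104% = 20.454264%.

20.454264%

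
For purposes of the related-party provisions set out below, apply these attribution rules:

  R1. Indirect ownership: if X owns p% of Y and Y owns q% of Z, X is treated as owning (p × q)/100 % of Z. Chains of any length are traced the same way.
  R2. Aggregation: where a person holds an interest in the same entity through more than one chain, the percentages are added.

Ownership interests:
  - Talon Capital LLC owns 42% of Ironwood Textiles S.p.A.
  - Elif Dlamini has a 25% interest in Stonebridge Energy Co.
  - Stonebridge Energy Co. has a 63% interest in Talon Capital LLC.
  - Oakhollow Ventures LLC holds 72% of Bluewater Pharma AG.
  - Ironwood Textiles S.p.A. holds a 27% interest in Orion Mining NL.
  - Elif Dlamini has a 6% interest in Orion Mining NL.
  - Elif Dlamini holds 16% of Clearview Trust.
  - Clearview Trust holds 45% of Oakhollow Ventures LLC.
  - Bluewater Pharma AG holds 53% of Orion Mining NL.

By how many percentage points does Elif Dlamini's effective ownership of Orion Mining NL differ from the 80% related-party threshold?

69.46643

Chain via Stonebridge Energy Co. → Talon Capital LLC → Ironwood Textiles S.p.A. (R1): 25% × 63% × 42% × 27% = 1.78605% of Orion Mining NL.
Chain via Clearview Trust → Oakhollow Ventures LLC → Bluewater Pharma AG (R1): 16% × 45% × 72% × 53% = 2.74752% of Orion Mining NL.
Direct interest in Orion Mining NL: 6%.
Aggregating (R2): 1.78605% + 2.74752% + 6% = 10.53357%.
10.53357% falls short of the 80% threshold by 69.46643 percentage points.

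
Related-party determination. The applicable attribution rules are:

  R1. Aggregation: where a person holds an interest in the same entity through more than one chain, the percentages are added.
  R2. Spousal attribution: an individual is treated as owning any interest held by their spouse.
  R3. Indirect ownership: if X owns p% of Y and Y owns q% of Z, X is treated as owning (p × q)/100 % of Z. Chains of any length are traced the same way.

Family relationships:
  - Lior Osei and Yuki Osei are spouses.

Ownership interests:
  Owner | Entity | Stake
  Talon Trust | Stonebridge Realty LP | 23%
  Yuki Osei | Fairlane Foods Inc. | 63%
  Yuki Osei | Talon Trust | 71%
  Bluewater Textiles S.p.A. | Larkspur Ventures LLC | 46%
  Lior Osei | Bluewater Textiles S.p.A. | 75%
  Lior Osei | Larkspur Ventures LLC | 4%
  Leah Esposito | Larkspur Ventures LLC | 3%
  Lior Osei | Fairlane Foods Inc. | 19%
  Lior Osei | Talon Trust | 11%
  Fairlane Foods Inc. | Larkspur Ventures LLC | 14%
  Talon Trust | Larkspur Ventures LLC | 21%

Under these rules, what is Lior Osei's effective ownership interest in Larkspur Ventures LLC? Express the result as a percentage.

By spousal attribution (R2), Lior Osei is treated as also owning Yuki Osei's interest in Fairlane Foods Inc, giving 19% + 63% = 82%.
By spousal attribution (R2), Lior Osei is treated as also owning Yuki Osei's interest in Talon Trust, giving 11% + 71% = 82%.
Chain via Fairlane Foods Inc. (R3): 82% × 14% = 11.48% of Larkspur Ventures LLC.
Chain via Bluewater Textiles S.p.A. (R3): 75% × 46% = 34.5% of Larkspur Ventures LLC.
Chain via Talon Trust (R3): 82% × 21% = 17.22% of Larkspur Ventures LLC.
Direct interest in Larkspur Ventures LLC: 4%.
Aggregating (R1): 11.48% + 34.5% + 17.22% + 4% = 67.2%.

67.2%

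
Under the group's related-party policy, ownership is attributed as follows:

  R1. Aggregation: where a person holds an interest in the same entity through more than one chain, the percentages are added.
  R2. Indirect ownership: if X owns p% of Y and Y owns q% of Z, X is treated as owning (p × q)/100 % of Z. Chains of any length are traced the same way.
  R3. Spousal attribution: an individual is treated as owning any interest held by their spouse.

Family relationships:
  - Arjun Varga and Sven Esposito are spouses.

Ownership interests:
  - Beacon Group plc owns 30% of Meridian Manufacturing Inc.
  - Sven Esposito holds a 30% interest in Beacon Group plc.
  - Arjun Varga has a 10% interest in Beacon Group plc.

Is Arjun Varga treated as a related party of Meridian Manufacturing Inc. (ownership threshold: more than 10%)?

By spousal attribution (R3), Arjun Varga is treated as also owning Sven Esposito's interest in Beacon Group plc, giving 10% + 30% = 40%.
Chain via Beacon Group plc (R2): 40% × 30% = 12% of Meridian Manufacturing Inc.
12% exceeds the 10% threshold, so Arjun is a related party to Meridian Manufacturing Inc.

Yes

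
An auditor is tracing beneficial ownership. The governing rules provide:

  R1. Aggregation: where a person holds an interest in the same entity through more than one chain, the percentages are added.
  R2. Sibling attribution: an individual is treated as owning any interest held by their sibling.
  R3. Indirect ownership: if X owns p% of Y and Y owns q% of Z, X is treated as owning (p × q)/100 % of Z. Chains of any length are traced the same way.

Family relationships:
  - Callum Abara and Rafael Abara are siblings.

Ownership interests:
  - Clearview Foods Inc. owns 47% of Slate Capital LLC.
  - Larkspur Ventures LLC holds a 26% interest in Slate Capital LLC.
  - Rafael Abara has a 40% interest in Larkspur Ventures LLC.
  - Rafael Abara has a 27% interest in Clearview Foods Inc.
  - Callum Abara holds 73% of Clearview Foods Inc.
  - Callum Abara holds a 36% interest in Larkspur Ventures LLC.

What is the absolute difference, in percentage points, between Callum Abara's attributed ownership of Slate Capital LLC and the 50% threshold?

By sibling attribution (R2), Callum Abara is treated as also owning Rafael Abara's interest in Clearview Foods Inc, giving 73% + 27% = 100%.
By sibling attribution (R2), Callum Abara is treated as also owning Rafael Abara's interest in Larkspur Ventures LLC, giving 36% + 40% = 76%.
Chain via Clearview Foods Inc. (R3): 100% × 47% = 47% of Slate Capital LLC.
Chain via Larkspur Ventures LLC (R3): 76% × 26% = 19.76% of Slate Capital LLC.
Aggregating (R1): 47% + 19.76% = 66.76%.
66.76% exceeds the 50% threshold by 16.76 percentage points.

16.76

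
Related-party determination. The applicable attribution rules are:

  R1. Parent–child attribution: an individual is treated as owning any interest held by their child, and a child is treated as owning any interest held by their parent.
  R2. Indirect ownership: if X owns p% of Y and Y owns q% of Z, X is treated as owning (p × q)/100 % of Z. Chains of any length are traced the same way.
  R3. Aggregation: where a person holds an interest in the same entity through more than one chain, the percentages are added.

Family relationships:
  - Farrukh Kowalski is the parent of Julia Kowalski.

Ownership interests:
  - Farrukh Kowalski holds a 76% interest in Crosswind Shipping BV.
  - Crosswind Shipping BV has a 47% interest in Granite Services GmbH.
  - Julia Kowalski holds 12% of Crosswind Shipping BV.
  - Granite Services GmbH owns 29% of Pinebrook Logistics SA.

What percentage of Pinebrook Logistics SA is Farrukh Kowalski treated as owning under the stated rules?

By parent–child attribution (R1), Farrukh Kowalski is treated as also owning Julia Kowalski's interest in Crosswind Shipping BV, giving 76% + 12% = 88%.
Chain via Crosswind Shipping BV → Granite Services GmbH (R2): 88% × 47% × 29% = 11.9944% of Pinebrook Logistics SA.

11.9944%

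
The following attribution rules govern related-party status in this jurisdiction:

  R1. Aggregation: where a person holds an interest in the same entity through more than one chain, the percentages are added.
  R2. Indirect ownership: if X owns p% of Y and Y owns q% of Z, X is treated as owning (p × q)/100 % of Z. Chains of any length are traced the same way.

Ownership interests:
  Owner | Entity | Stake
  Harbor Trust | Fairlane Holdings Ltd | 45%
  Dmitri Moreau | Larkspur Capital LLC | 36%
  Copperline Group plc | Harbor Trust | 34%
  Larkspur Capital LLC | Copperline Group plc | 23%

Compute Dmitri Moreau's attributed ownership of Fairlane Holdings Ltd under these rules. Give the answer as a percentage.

1.26684%

Chain via Larkspur Capital LLC → Copperline Group plc → Harbor Trust (R2): 36% × 23% × 34% × 45% = 1.26684% of Fairlane Holdings Ltd.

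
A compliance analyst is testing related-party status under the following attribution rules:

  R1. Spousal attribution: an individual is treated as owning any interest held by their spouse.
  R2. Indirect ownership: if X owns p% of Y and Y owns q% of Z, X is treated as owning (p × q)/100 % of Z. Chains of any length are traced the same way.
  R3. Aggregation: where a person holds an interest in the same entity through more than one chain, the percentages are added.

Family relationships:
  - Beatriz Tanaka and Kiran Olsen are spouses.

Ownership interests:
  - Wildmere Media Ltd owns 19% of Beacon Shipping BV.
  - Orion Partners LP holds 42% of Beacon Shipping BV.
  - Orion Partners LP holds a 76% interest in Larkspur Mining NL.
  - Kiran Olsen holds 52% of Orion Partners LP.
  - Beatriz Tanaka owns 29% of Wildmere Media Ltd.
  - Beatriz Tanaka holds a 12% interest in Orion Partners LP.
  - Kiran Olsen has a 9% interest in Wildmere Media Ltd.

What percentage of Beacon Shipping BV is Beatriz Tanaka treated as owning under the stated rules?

By spousal attribution (R1), Beatriz Tanaka is treated as also owning Kiran Olsen's interest in Wildmere Media Ltd, giving 29% + 9% = 38%.
By spousal attribution (R1), Beatriz Tanaka is treated as also owning Kiran Olsen's interest in Orion Partners LP, giving 12% + 52% = 64%.
Chain via Wildmere Media Ltd (R2): 38% × 19% = 7.22% of Beacon Shipping BV.
Chain via Orion Partners LP (R2): 64% × 42% = 26.88% of Beacon Shipping BV.
Aggregating (R3): 7.22% + 26.88% = 34.1%.

34.1%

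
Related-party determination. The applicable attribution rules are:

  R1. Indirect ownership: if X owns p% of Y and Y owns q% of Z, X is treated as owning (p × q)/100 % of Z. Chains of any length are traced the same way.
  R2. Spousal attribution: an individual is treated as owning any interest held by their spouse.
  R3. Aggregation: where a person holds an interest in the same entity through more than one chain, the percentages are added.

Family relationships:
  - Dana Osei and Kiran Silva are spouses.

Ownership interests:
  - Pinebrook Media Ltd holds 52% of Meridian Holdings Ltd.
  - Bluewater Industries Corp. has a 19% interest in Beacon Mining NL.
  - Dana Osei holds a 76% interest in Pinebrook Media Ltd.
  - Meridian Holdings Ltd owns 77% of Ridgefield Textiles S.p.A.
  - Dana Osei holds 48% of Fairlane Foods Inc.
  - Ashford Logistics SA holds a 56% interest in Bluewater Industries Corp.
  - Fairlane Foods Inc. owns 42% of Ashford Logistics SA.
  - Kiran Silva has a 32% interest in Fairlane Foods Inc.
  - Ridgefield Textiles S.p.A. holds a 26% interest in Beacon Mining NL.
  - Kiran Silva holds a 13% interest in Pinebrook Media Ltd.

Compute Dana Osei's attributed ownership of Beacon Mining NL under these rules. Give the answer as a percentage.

By spousal attribution (R2), Dana Osei is treated as also owning Kiran Silva's interest in Pinebrook Media Ltd, giving 76% + 13% = 89%.
By spousal attribution (R2), Dana Osei is treated as also owning Kiran Silva's interest in Fairlane Foods Inc, giving 48% + 32% = 80%.
Chain via Pinebrook Media Ltd → Meridian Holdings Ltd → Ridgefield Textiles S.p.A. (R1): 89% × 52% × 77% × 26% = 9.265256% of Beacon Mining NL.
Chain via Fairlane Foods Inc. → Ashford Logistics SA → Bluewater Industries Corp. (R1): 80% × 42% × 56% × 19% = 3.57504% of Beacon Mining NL.
Aggregating (R3): 9.265256% + 3.57504% = 12.840296%.

12.840296%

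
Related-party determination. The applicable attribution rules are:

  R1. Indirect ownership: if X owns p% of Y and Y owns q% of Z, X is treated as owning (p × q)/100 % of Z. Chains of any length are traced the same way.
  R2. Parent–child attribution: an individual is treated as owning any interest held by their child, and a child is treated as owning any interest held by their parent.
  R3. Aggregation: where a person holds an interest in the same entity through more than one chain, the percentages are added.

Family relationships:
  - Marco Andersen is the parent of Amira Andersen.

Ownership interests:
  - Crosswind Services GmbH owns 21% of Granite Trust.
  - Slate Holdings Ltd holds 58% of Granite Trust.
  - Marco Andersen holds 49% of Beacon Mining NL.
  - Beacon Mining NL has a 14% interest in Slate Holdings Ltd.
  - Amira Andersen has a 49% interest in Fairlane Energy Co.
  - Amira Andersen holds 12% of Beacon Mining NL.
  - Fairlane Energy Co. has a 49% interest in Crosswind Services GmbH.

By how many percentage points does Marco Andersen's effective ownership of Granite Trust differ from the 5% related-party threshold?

4.9953

By parent–child attribution (R2), Marco Andersen is treated as also owning Amira Andersen's interest in Beacon Mining NL, giving 49% + 12% = 61%.
By parent–child attribution (R2), Marco Andersen is treated as owning Amira Andersen's 49% interest in Fairlane Energy Co.
Chain via Beacon Mining NL → Slate Holdings Ltd (R1): 61% × 14% × 58% = 4.9532% of Granite Trust.
Chain via Fairlane Energy Co. → Crosswind Services GmbH (R1): 49% × 49% × 21% = 5.0421% of Granite Trust.
Aggregating (R3): 4.9532% + 5.0421% = 9.9953%.
9.9953% exceeds the 5% threshold by 4.9953 percentage points.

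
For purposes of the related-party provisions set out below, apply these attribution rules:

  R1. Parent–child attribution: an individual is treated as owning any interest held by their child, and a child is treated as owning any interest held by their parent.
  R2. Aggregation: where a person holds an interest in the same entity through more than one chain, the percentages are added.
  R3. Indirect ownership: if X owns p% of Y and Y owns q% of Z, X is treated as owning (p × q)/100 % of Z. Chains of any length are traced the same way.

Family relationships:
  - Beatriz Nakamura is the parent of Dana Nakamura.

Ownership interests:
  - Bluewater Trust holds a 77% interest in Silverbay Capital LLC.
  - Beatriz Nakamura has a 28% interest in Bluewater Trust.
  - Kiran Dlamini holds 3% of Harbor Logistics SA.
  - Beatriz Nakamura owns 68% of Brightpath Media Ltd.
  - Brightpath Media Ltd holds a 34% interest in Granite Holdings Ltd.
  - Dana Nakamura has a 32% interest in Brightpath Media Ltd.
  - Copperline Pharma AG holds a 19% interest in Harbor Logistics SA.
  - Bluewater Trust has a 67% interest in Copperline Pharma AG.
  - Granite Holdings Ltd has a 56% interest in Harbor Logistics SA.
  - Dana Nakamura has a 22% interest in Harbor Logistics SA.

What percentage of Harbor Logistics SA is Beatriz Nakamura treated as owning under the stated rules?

By parent–child attribution (R1), Beatriz Nakamura is treated as also owning Dana Nakamura's interest in Brightpath Media Ltd, giving 68% + 32% = 100%.
By parent–child attribution (R1), Beatriz Nakamura is treated as owning Dana Nakamura's 22% interest in Harbor Logistics SA.
Chain via Bluewater Trust → Copperline Pharma AG (R3): 28% × 67% × 19% = 3.5644% of Harbor Logistics SA.
Chain via Brightpath Media Ltd → Granite Holdings Ltd (R3): 100% × 34% × 56% = 19.04% of Harbor Logistics SA.
Direct interest in Harbor Logistics SA: 22%.
Aggregating (R2): 3.5644% + 19.04% + 22% = 44.6044%.

44.6044%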